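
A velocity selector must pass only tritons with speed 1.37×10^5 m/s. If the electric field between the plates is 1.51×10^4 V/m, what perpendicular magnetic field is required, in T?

B ≈ 0.110 T

qE = qvB ⇒ B = E/v = (1.51×10^4) / (1.37×10^5) = 0.110 T.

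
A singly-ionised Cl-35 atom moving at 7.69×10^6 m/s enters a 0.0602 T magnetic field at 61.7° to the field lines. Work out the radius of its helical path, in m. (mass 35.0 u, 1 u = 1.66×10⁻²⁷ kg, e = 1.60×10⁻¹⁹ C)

Only the perpendicular component v⊥ = v sin61.7° = 6.77×10^6 m/s is bent by the field.
r = m v⊥ /(qB) = (5.81×10^-26)(6.77×10^6) / [(1×1.60×10^-19)(0.0602)] = 40.8 m.

r ≈ 40.8 m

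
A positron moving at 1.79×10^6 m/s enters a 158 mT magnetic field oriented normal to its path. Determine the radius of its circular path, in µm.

The magnetic force provides the centripetal force: qvB = mv²/r, so r = mv/(qB).
r = (9.11×10^-31 kg)(1.79×10^6 m/s) / [(1×1.60×10^-19 C)(0.158 T)] = 6.45×10^-5 m.

r ≈ 64.5 µm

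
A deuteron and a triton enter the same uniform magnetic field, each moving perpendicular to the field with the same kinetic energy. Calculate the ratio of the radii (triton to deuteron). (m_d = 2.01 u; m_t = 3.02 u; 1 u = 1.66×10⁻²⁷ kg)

ratio ≈ 1.23

r = √(2mK)/(qB) ⇒ at equal K, r ∝ √m/q.
r_{triton}/r_{deuteron} = 1.23.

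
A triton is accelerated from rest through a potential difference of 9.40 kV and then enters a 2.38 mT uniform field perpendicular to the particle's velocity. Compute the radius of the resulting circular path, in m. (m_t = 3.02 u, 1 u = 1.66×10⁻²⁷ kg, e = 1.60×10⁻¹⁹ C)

r ≈ 10.2 m

The kinetic energy gained is K = qV = (1×1.60×10^-19)(9400) = 1.50×10^-15 J.
v = √(2K/m) = 7.75×10^5 m/s.
r = mv/(qB) = (5.01×10^-27)(7.75×10^5) / [(1×1.60×10^-19)(2.38×10^-3)] = 10.2 m.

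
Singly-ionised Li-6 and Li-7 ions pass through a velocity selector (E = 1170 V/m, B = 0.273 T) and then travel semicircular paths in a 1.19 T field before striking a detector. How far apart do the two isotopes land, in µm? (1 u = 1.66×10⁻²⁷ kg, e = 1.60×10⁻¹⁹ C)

Both emerge at v = E/B₁ = 4290 m/s.
r = mv/(qB₂), so r₁ = 2.242×10^-4 m and r₂ = 2.616×10^-4 m, giving Δr = 3.74×10^-5 m.
After a semicircle each ion lands a diameter 2r from the entry slit, so the separation is 2Δr = 7.47×10^-5 m.

Δd ≈ 74.7 µm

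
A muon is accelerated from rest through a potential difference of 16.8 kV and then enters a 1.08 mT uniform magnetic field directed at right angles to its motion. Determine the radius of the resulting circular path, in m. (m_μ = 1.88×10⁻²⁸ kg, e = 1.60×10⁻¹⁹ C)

The kinetic energy gained is K = qV = (1×1.60×10^-19)(1.68×10^4) = 2.69×10^-15 J.
v = √(2K/m) = 5.35×10^6 m/s.
r = mv/(qB) = (1.88×10^-28)(5.35×10^6) / [(1×1.60×10^-19)(1.08×10^-3)] = 5.82 m.

r ≈ 5.82 m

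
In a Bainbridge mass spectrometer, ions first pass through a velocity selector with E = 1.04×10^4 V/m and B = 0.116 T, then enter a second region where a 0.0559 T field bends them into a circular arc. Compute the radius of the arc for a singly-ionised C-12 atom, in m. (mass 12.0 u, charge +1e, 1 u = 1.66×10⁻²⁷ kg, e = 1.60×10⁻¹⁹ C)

r ≈ 0.200 m

The selector passes v = E/B = 1.04×10^4/0.116 = 8.97×10^4 m/s.
In the deflection region, r = mv/(qB₂) = (1.99×10^-26)(8.97×10^4) / [(1×1.60×10^-19)(0.0559)] = 0.200 m.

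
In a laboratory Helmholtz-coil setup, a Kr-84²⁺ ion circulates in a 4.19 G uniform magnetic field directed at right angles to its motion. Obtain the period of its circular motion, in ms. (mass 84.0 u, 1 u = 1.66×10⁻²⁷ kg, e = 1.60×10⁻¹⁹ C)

The cyclotron period is independent of speed: T = 2πm/(qB).
T = 2π(1.39×10^-25) / [(2×1.60×10^-19)(4.19×10^-4)] = 6.53×10^-3 s.

T ≈ 6.53 ms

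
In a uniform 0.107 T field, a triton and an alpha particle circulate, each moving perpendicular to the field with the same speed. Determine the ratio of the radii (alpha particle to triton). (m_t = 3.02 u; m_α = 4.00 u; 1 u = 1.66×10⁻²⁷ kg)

ratio ≈ 0.662

r = mv/(qB) ⇒ at equal v, r ∝ m/q.
r_{alpha particle}/r_{triton} = 0.662.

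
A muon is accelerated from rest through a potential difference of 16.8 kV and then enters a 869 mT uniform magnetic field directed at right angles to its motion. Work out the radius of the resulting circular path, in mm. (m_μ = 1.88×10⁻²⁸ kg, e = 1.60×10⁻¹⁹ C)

r ≈ 7.23 mm

The kinetic energy gained is K = qV = (1×1.60×10^-19)(1.68×10^4) = 2.69×10^-15 J.
v = √(2K/m) = 5.35×10^6 m/s.
r = mv/(qB) = (1.88×10^-28)(5.35×10^6) / [(1×1.60×10^-19)(0.869)] = 7.23×10^-3 m.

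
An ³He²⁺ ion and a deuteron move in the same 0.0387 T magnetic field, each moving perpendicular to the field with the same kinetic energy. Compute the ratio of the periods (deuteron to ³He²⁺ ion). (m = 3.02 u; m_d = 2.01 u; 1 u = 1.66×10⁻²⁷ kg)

ratio ≈ 1.33

T = 2πm/(qB) is independent of speed, so T₂/T₁ = (m₂/q₂)/(m₁/q₁).
T_{deuteron}/T_{³He²⁺ ion} = (3.34×10^-27/1e) / (5.01×10^-27/2e) = 1.33.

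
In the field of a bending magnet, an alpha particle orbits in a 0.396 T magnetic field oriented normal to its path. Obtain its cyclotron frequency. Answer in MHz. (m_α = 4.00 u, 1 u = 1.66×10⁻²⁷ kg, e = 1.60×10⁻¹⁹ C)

f ≈ 3.04 MHz

f = qB/(2πm) = (2×1.60×10^-19)(0.396) / [2π(6.64×10^-27)] = 3.04×10^6 Hz.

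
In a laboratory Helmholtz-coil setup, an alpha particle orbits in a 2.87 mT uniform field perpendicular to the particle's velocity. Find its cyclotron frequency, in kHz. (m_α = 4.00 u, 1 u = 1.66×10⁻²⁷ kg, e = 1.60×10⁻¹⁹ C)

f = qB/(2πm) = (2×1.60×10^-19)(2.87×10^-3) / [2π(6.64×10^-27)] = 2.20×10^4 Hz.

f ≈ 22.0 kHz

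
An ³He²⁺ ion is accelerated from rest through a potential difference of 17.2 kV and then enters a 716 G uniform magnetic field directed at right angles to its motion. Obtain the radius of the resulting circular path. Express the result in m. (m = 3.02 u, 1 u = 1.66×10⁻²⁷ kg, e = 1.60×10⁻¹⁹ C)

The kinetic energy gained is K = qV = (2×1.60×10^-19)(1.72×10^4) = 5.50×10^-15 J.
v = √(2K/m) = 1.48×10^6 m/s.
r = mv/(qB) = (5.01×10^-27)(1.48×10^6) / [(2×1.60×10^-19)(0.0716)] = 0.324 m.

r ≈ 0.324 m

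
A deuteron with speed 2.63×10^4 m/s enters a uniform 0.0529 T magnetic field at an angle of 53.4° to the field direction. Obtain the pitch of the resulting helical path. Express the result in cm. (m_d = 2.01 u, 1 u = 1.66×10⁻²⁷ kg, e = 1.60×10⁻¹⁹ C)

The velocity component along B is v∥ = v cos53.4° = 1.57×10^4 m/s.
The cyclotron period T = 2πm/(qB) = 2.48×10^-6 s is set by m, q, B alone.
Pitch = v∥·T = (1.57×10^4)(2.48×10^-6) = 0.0388 m.

pitch ≈ 3.88 cm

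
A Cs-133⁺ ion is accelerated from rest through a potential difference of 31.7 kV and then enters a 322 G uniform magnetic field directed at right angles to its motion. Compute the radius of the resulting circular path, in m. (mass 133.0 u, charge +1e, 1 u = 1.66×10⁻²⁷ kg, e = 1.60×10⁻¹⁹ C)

The kinetic energy gained is K = qV = (1×1.60×10^-19)(3.17×10^4) = 5.07×10^-15 J.
v = √(2K/m) = 2.14×10^5 m/s.
r = mv/(qB) = (2.21×10^-25)(2.14×10^5) / [(1×1.60×10^-19)(0.0322)] = 9.19 m.

r ≈ 9.19 m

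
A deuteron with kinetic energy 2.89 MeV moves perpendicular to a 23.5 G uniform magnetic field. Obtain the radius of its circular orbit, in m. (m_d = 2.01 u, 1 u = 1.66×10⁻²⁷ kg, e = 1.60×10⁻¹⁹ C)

Convert the energy: K = 2.89 MeV = 4.62×10^-13 J.
v = √(2K/m) = √(2·4.62×10^-13/3.34×10^-27) = 1.66×10^7 m/s.
r = mv/(qB) = (3.34×10^-27)(1.66×10^7) / [(1×1.60×10^-19)(2.35×10^-3)] = 148 m.

r ≈ 148 m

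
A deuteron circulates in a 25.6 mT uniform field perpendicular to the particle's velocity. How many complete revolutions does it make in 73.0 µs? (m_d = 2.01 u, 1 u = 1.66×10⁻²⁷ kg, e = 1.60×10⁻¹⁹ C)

N = 14

T = 2πm/(qB) = 2π(3.3366×10^-27) / [(1×1.60×10^-19)(0.0256)] = 5.1183×10^-6 s.
N = t/T = 7.30×10^-5 / 5.1183×10^-6 ≈ 14.26, so 14 complete revolutions.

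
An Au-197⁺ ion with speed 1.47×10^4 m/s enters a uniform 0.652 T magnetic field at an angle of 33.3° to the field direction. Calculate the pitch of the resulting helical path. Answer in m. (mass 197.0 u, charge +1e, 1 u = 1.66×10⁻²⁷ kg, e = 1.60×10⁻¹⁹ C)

pitch ≈ 0.242 m

The velocity component along B is v∥ = v cos33.3° = 1.23×10^4 m/s.
The cyclotron period T = 2πm/(qB) = 1.97×10^-5 s is set by m, q, B alone.
Pitch = v∥·T = (1.23×10^4)(1.97×10^-5) = 0.242 m.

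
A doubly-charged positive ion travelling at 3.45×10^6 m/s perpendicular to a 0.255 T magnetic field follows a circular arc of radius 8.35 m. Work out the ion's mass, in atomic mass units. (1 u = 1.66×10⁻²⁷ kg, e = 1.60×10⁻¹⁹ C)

qvB = mv²/r ⇒ m = qBr/v.
m = (2×1.60×10^-19)(0.255)(8.35) / (3.45×10^6) = 1.97×10^-25 kg = 119 u.

m ≈ 119 u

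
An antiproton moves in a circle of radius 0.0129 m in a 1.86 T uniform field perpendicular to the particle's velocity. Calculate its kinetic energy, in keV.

v = qBr/m = (1×1.60×10^-19)(1.86)(0.0129) / (1.67×10^-27) = 2.30×10^6 m/s.
K = ½mv² = 0.5·(1.67×10^-27)·(2.30×10^6)² = 4.41×10^-15 J = 27.6 keV.

K ≈ 27.6 keV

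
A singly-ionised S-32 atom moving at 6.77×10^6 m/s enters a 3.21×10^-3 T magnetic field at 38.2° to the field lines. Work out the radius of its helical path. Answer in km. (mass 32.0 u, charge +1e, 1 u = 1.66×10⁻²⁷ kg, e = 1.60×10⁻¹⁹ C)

Only the perpendicular component v⊥ = v sin38.2° = 4.19×10^6 m/s is bent by the field.
r = m v⊥ /(qB) = (5.31×10^-26)(4.19×10^6) / [(1×1.60×10^-19)(3.21×10^-3)] = 433 m.

r ≈ 0.433 km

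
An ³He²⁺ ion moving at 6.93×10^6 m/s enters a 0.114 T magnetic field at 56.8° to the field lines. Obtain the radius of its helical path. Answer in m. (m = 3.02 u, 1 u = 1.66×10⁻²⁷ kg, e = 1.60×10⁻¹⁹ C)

Only the perpendicular component v⊥ = v sin56.8° = 5.80×10^6 m/s is bent by the field.
r = m v⊥ /(qB) = (5.01×10^-27)(5.80×10^6) / [(2×1.60×10^-19)(0.114)] = 0.797 m.

r ≈ 0.797 m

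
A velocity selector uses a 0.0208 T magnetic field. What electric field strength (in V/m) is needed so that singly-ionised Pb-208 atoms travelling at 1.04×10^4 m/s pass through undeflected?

qE = qvB ⇒ E = vB = (1.04×10^4)(0.0208) = 216 V/m.

E ≈ 216 V/m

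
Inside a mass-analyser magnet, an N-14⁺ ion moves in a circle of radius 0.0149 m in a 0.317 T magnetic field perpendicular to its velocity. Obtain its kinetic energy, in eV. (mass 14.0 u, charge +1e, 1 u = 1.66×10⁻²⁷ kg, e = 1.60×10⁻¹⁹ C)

v = qBr/m = (1×1.60×10^-19)(0.317)(0.0149) / (2.32×10^-26) = 3.25×10^4 m/s.
K = ½mv² = 0.5·(2.32×10^-26)·(3.25×10^4)² = 1.23×10^-17 J = 76.8 eV.

K ≈ 76.8 eV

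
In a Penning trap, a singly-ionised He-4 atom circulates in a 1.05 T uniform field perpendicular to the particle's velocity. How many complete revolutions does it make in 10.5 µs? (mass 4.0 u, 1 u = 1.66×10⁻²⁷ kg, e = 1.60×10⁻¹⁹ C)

T = 2πm/(qB) = 2π(6.64×10^-27) / [(1×1.60×10^-19)(1.05)] = 2.4834×10^-7 s.
N = t/T = 1.05×10^-5 / 2.4834×10^-7 ≈ 42.28, so 42 complete revolutions.

N = 42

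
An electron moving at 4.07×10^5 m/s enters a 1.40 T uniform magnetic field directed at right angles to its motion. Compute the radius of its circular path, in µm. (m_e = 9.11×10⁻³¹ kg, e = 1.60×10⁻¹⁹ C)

r ≈ 1.66 µm

The magnetic force provides the centripetal force: qvB = mv²/r, so r = mv/(qB).
r = (9.11×10^-31 kg)(4.07×10^5 m/s) / [(1×1.60×10^-19 C)(1.40 T)] = 1.66×10^-6 m.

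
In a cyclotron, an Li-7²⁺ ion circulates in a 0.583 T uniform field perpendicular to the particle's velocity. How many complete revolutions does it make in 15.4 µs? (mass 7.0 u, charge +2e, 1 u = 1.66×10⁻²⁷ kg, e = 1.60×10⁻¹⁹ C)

N = 39

T = 2πm/(qB) = 2π(1.162×10^-26) / [(2×1.60×10^-19)(0.583)] = 3.9135×10^-7 s.
N = t/T = 1.54×10^-5 / 3.9135×10^-7 ≈ 39.35, so 39 complete revolutions.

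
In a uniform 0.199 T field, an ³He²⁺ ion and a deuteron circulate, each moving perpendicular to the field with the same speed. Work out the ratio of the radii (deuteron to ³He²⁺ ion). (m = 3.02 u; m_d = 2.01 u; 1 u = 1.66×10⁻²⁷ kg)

r = mv/(qB) ⇒ at equal v, r ∝ m/q.
r_{deuteron}/r_{³He²⁺ ion} = 1.33.

ratio ≈ 1.33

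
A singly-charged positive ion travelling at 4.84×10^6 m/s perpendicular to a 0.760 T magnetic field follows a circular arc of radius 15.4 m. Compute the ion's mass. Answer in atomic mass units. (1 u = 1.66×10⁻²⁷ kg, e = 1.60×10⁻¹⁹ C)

qvB = mv²/r ⇒ m = qBr/v.
m = (1×1.60×10^-19)(0.760)(15.4) / (4.84×10^6) = 3.87×10^-25 kg = 233 u.

m ≈ 233 u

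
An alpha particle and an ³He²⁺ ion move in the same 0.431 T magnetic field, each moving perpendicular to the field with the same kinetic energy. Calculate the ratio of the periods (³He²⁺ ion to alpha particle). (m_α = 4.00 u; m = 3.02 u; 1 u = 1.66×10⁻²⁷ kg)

T = 2πm/(qB) is independent of speed, so T₂/T₁ = (m₂/q₂)/(m₁/q₁).
T_{³He²⁺ ion}/T_{alpha particle} = (5.01×10^-27/2e) / (6.64×10^-27/2e) = 0.755.

ratio ≈ 0.755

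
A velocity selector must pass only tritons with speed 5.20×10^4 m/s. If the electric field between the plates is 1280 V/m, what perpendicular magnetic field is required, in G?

qE = qvB ⇒ B = E/v = (1280) / (5.20×10^4) = 0.0246 T.

B ≈ 246 G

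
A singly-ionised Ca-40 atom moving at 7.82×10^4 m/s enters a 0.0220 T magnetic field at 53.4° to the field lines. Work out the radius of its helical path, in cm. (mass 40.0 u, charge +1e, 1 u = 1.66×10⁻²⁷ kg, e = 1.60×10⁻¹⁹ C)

Only the perpendicular component v⊥ = v sin53.4° = 6.28×10^4 m/s is bent by the field.
r = m v⊥ /(qB) = (6.64×10^-26)(6.28×10^4) / [(1×1.60×10^-19)(0.0220)] = 1.18 m.

r ≈ 118 cm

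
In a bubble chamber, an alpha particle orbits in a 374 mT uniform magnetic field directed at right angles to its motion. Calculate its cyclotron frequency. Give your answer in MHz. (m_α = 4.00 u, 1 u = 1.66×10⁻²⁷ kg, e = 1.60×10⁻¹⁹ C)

f ≈ 2.87 MHz

f = qB/(2πm) = (2×1.60×10^-19)(0.374) / [2π(6.64×10^-27)] = 2.87×10^6 Hz.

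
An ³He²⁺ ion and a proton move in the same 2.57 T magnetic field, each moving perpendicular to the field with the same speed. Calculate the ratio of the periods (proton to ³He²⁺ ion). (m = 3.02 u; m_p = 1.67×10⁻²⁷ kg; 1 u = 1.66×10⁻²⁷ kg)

T = 2πm/(qB) is independent of speed, so T₂/T₁ = (m₂/q₂)/(m₁/q₁).
T_{proton}/T_{³He²⁺ ion} = (1.67×10^-27/1e) / (5.01×10^-27/2e) = 0.666.

ratio ≈ 0.666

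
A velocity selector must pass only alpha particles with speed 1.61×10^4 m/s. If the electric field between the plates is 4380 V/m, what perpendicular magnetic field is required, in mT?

qE = qvB ⇒ B = E/v = (4380) / (1.61×10^4) = 0.272 T.

B ≈ 272 mT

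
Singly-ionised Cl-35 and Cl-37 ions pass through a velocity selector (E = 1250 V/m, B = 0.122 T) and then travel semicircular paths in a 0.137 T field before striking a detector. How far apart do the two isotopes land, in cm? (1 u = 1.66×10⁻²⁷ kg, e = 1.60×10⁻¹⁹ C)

Both emerge at v = E/B₁ = 1.02×10^4 m/s.
r = mv/(qB₂), so r₁ = 0.02716 m and r₂ = 0.02871 m, giving Δr = 1.55×10^-3 m.
After a semicircle each ion lands a diameter 2r from the entry slit, so the separation is 2Δr = 3.10×10^-3 m.

Δd ≈ 0.310 cm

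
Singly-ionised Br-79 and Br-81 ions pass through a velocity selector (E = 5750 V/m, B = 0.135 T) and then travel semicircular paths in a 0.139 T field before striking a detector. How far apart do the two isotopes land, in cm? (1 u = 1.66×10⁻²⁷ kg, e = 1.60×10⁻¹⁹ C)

Δd ≈ 1.27 cm

Both emerge at v = E/B₁ = 4.26×10^4 m/s.
r = mv/(qB₂), so r₁ = 0.25115 m and r₂ = 0.25751 m, giving Δr = 6.36×10^-3 m.
After a semicircle each ion lands a diameter 2r from the entry slit, so the separation is 2Δr = 0.0127 m.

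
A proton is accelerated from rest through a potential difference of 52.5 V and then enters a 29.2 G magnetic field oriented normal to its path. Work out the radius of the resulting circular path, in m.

r ≈ 0.359 m

The kinetic energy gained is K = qV = (1×1.60×10^-19)(52.5) = 8.40×10^-18 J.
v = √(2K/m) = 1.00×10^5 m/s.
r = mv/(qB) = (1.67×10^-27)(1.00×10^5) / [(1×1.60×10^-19)(2.92×10^-3)] = 0.359 m.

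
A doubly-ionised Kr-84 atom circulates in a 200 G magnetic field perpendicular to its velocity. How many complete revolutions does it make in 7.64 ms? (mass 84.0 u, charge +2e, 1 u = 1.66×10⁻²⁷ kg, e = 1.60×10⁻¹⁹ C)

T = 2πm/(qB) = 2π(1.3944×10^-25) / [(2×1.60×10^-19)(0.0200)] = 1.3689×10^-4 s.
N = t/T = 7.64×10^-3 / 1.3689×10^-4 ≈ 55.81, so 55 complete revolutions.

N = 55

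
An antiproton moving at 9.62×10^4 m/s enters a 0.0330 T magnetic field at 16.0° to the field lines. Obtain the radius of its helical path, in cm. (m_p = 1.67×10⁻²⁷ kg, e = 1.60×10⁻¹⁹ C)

Only the perpendicular component v⊥ = v sin16.0° = 2.65×10^4 m/s is bent by the field.
r = m v⊥ /(qB) = (1.67×10^-27)(2.65×10^4) / [(1×1.60×10^-19)(0.0330)] = 8.39×10^-3 m.

r ≈ 0.839 cm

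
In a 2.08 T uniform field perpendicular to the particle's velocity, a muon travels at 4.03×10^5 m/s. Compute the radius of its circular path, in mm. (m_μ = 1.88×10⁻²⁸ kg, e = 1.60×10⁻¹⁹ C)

r ≈ 0.228 mm

The magnetic force provides the centripetal force: qvB = mv²/r, so r = mv/(qB).
r = (1.88×10^-28 kg)(4.03×10^5 m/s) / [(1×1.60×10^-19 C)(2.08 T)] = 2.28×10^-4 m.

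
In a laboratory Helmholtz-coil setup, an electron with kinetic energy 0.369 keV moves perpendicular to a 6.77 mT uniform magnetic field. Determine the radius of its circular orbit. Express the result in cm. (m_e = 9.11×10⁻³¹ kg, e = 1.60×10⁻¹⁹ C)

Convert the energy: K = 0.369 keV = 5.90×10^-17 J.
v = √(2K/m) = √(2·5.90×10^-17/9.11×10^-31) = 1.14×10^7 m/s.
r = mv/(qB) = (9.11×10^-31)(1.14×10^7) / [(1×1.60×10^-19)(6.77×10^-3)] = 9.57×10^-3 m.

r ≈ 0.957 cm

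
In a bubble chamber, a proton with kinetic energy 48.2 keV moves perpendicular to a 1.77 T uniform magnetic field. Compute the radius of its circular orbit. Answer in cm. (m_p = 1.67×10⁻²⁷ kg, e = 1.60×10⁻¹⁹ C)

Convert the energy: K = 48.2 keV = 7.71×10^-15 J.
v = √(2K/m) = √(2·7.71×10^-15/1.67×10^-27) = 3.04×10^6 m/s.
r = mv/(qB) = (1.67×10^-27)(3.04×10^6) / [(1×1.60×10^-19)(1.77)] = 0.0179 m.

r ≈ 1.79 cm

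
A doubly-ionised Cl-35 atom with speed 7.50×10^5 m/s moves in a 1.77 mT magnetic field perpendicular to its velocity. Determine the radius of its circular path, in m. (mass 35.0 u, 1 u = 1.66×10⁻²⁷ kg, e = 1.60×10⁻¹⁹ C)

The magnetic force provides the centripetal force: qvB = mv²/r, so r = mv/(qB).
r = (5.81×10^-26 kg)(7.50×10^5 m/s) / [(2×1.60×10^-19 C)(1.77×10^-3 T)] = 76.9 m.

r ≈ 76.9 m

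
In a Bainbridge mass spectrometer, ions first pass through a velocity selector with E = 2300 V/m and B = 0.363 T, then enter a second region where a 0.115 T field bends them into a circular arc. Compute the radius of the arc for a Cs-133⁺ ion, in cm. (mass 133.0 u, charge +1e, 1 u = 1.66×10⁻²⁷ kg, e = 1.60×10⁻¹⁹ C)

r ≈ 7.60 cm

The selector passes v = E/B = 2300/0.363 = 6340 m/s.
In the deflection region, r = mv/(qB₂) = (2.21×10^-25)(6340) / [(1×1.60×10^-19)(0.115)] = 0.0760 m.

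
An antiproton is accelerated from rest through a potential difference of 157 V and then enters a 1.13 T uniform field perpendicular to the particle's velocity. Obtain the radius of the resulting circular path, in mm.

The kinetic energy gained is K = qV = (1×1.60×10^-19)(157) = 2.51×10^-17 J.
v = √(2K/m) = 1.73×10^5 m/s.
r = mv/(qB) = (1.67×10^-27)(1.73×10^5) / [(1×1.60×10^-19)(1.13)] = 1.60×10^-3 m.

r ≈ 1.60 mm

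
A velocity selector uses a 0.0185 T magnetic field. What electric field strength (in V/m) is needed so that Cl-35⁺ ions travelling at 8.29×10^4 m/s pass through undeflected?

qE = qvB ⇒ E = vB = (8.29×10^4)(0.0185) = 1530 V/m.

E ≈ 1530 V/m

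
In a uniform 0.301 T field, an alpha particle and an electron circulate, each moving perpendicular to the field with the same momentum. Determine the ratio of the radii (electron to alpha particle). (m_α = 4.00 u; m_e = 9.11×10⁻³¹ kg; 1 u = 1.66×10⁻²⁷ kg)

ratio ≈ 2.00

r = p/(qB) ⇒ at equal p, r ∝ 1/q.
r_{electron}/r_{alpha particle} = 2.00.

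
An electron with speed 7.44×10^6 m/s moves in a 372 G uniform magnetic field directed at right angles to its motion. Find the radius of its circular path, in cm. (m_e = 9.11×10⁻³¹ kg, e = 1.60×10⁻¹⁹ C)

The magnetic force provides the centripetal force: qvB = mv²/r, so r = mv/(qB).
r = (9.11×10^-31 kg)(7.44×10^6 m/s) / [(1×1.60×10^-19 C)(0.0372 T)] = 1.14×10^-3 m.

r ≈ 0.114 cm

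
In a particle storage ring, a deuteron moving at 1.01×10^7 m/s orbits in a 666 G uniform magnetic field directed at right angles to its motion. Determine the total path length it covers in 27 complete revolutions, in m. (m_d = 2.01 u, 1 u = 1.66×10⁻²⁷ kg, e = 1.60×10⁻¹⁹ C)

L ≈ 537 m

r = mv/(qB) = 3.16 m, so one revolution covers 2πr = 19.9 m.
In 27 revolutions: L = 27·2πr = 537 m.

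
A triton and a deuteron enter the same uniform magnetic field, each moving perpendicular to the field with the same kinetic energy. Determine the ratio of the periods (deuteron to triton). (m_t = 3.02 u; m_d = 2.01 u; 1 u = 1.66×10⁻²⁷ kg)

T = 2πm/(qB) is independent of speed, so T₂/T₁ = (m₂/q₂)/(m₁/q₁).
T_{deuteron}/T_{triton} = (3.34×10^-27/1e) / (5.01×10^-27/1e) = 0.666.

ratio ≈ 0.666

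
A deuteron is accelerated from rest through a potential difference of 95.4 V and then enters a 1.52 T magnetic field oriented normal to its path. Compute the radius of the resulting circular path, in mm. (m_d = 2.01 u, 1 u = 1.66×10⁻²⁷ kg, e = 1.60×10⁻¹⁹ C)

r ≈ 1.31 mm

The kinetic energy gained is K = qV = (1×1.60×10^-19)(95.4) = 1.53×10^-17 J.
v = √(2K/m) = 9.57×10^4 m/s.
r = mv/(qB) = (3.34×10^-27)(9.57×10^4) / [(1×1.60×10^-19)(1.52)] = 1.31×10^-3 m.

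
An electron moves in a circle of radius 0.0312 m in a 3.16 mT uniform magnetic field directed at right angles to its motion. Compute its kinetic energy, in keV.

v = qBr/m = (1×1.60×10^-19)(3.16×10^-3)(0.0312) / (9.11×10^-31) = 1.73×10^7 m/s.
K = ½mv² = 0.5·(9.11×10^-31)·(1.73×10^7)² = 1.37×10^-16 J = 0.854 keV.

K ≈ 0.854 keV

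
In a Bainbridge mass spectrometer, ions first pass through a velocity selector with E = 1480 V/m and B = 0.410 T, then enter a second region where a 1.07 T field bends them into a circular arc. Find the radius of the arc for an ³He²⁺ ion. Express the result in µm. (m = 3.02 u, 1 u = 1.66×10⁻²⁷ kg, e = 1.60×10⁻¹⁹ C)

r ≈ 52.9 µm

The selector passes v = E/B = 1480/0.410 = 3610 m/s.
In the deflection region, r = mv/(qB₂) = (5.01×10^-27)(3610) / [(2×1.60×10^-19)(1.07)] = 5.29×10^-5 m.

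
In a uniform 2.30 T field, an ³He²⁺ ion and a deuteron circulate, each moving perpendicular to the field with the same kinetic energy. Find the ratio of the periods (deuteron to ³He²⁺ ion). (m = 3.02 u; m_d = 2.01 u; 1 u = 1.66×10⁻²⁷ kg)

T = 2πm/(qB) is independent of speed, so T₂/T₁ = (m₂/q₂)/(m₁/q₁).
T_{deuteron}/T_{³He²⁺ ion} = (3.34×10^-27/1e) / (5.01×10^-27/2e) = 1.33.

ratio ≈ 1.33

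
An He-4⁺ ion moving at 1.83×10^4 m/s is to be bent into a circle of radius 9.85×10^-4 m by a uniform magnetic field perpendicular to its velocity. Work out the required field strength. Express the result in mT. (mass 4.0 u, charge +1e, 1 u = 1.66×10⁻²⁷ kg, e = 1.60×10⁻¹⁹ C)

qvB = mv²/r gives B = mv/(qr).
B = (6.64×10^-27)(1.83×10^4) / [(1×1.60×10^-19)(9.85×10^-4)] = 0.771 T.

B ≈ 771 mT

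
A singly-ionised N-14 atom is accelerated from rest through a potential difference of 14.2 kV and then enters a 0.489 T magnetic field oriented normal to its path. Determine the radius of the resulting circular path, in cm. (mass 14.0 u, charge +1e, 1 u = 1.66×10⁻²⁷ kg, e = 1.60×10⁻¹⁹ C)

r ≈ 13.1 cm

The kinetic energy gained is K = qV = (1×1.60×10^-19)(1.42×10^4) = 2.27×10^-15 J.
v = √(2K/m) = 4.42×10^5 m/s.
r = mv/(qB) = (2.32×10^-26)(4.42×10^5) / [(1×1.60×10^-19)(0.489)] = 0.131 m.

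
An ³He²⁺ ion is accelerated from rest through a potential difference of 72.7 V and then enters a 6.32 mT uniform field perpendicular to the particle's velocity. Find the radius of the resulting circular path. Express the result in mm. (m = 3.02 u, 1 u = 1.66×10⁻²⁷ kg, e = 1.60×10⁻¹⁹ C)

The kinetic energy gained is K = qV = (2×1.60×10^-19)(72.7) = 2.33×10^-17 J.
v = √(2K/m) = 9.63×10^4 m/s.
r = mv/(qB) = (5.01×10^-27)(9.63×10^4) / [(2×1.60×10^-19)(6.32×10^-3)] = 0.239 m.

r ≈ 239 mm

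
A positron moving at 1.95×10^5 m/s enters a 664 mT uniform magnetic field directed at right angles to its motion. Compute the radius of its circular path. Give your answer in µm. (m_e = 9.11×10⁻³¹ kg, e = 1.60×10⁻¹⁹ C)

r ≈ 1.67 µm

The magnetic force provides the centripetal force: qvB = mv²/r, so r = mv/(qB).
r = (9.11×10^-31 kg)(1.95×10^5 m/s) / [(1×1.60×10^-19 C)(0.664 T)] = 1.67×10^-6 m.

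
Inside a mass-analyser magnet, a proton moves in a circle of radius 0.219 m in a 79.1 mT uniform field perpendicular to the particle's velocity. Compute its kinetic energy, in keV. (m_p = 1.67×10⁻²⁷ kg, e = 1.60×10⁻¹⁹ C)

v = qBr/m = (1×1.60×10^-19)(0.0791)(0.219) / (1.67×10^-27) = 1.66×10^6 m/s.
K = ½mv² = 0.5·(1.67×10^-27)·(1.66×10^6)² = 2.30×10^-15 J = 14.4 keV.

K ≈ 14.4 keV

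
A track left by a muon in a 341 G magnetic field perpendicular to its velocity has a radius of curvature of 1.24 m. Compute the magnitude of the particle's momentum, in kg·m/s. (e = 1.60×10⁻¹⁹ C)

p ≈ 6.77×10^-21 kg·m/s

Since qvB = mv²/r, the momentum p = mv = qBr.
p = (1×1.60×10^-19)(0.0341)(1.24) = 6.77×10^-21 kg·m/s.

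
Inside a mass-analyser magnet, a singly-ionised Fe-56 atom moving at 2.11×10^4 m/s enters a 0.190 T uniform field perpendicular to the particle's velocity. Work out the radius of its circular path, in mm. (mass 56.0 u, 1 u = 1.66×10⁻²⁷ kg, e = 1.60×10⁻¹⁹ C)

The magnetic force provides the centripetal force: qvB = mv²/r, so r = mv/(qB).
r = (9.30×10^-26 kg)(2.11×10^4 m/s) / [(1×1.60×10^-19 C)(0.190 T)] = 0.0645 m.

r ≈ 64.5 mm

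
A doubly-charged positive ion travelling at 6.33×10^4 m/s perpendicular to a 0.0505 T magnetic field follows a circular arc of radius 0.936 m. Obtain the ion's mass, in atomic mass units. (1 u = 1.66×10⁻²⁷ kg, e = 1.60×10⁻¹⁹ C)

qvB = mv²/r ⇒ m = qBr/v.
m = (2×1.60×10^-19)(0.0505)(0.936) / (6.33×10^4) = 2.39×10^-25 kg = 144 u.

m ≈ 144 u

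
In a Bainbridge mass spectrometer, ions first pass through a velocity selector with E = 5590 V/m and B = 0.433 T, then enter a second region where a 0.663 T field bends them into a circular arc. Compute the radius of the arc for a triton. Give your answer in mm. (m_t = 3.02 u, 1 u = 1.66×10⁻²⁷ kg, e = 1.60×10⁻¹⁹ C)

The selector passes v = E/B = 5590/0.433 = 1.29×10^4 m/s.
In the deflection region, r = mv/(qB₂) = (5.01×10^-27)(1.29×10^4) / [(1×1.60×10^-19)(0.663)] = 6.10×10^-4 m.

r ≈ 0.610 mm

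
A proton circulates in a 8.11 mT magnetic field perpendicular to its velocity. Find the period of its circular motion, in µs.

T ≈ 8.09 µs

The cyclotron period is independent of speed: T = 2πm/(qB).
T = 2π(1.67×10^-27) / [(1×1.60×10^-19)(8.11×10^-3)] = 8.09×10^-6 s.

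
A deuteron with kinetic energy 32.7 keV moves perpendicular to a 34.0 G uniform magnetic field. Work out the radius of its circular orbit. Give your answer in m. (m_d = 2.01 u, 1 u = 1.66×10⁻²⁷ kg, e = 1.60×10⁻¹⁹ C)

Convert the energy: K = 32.7 keV = 5.23×10^-15 J.
v = √(2K/m) = √(2·5.23×10^-15/3.34×10^-27) = 1.77×10^6 m/s.
r = mv/(qB) = (3.34×10^-27)(1.77×10^6) / [(1×1.60×10^-19)(3.40×10^-3)] = 10.9 m.

r ≈ 10.9 m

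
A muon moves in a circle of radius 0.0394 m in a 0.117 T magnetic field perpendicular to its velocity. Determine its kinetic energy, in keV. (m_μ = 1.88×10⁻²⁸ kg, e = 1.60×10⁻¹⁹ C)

K ≈ 9.04 keV

v = qBr/m = (1×1.60×10^-19)(0.117)(0.0394) / (1.88×10^-28) = 3.92×10^6 m/s.
K = ½mv² = 0.5·(1.88×10^-28)·(3.92×10^6)² = 1.45×10^-15 J = 9.04 keV.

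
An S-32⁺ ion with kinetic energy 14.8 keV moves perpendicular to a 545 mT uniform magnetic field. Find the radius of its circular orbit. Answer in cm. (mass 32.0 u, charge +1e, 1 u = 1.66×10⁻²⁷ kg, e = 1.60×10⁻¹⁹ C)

Convert the energy: K = 14.8 keV = 2.37×10^-15 J.
v = √(2K/m) = √(2·2.37×10^-15/5.31×10^-26) = 2.99×10^5 m/s.
r = mv/(qB) = (5.31×10^-26)(2.99×10^5) / [(1×1.60×10^-19)(0.545)] = 0.182 m.

r ≈ 18.2 cm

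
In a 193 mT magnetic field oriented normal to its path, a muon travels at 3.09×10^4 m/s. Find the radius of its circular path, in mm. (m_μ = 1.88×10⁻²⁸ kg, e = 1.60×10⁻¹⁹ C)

r ≈ 0.188 mm

The magnetic force provides the centripetal force: qvB = mv²/r, so r = mv/(qB).
r = (1.88×10^-28 kg)(3.09×10^4 m/s) / [(1×1.60×10^-19 C)(0.193 T)] = 1.88×10^-4 m.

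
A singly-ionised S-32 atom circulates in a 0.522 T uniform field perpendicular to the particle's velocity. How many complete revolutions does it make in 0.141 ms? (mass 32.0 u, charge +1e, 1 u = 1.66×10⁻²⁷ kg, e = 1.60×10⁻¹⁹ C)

N = 35

T = 2πm/(qB) = 2π(5.312×10^-26) / [(1×1.60×10^-19)(0.522)] = 3.9962×10^-6 s.
N = t/T = 1.41×10^-4 / 3.9962×10^-6 ≈ 35.28, so 35 complete revolutions.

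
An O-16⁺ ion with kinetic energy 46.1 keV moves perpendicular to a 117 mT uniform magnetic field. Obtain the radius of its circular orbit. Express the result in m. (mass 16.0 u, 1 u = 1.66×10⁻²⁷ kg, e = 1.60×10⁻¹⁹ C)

r ≈ 1.06 m

Convert the energy: K = 46.1 keV = 7.38×10^-15 J.
v = √(2K/m) = √(2·7.38×10^-15/2.66×10^-26) = 7.45×10^5 m/s.
r = mv/(qB) = (2.66×10^-26)(7.45×10^5) / [(1×1.60×10^-19)(0.117)] = 1.06 m.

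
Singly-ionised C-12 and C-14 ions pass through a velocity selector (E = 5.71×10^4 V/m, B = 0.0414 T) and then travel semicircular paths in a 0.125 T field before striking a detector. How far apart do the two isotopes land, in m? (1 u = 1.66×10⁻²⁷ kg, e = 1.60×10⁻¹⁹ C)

Δd ≈ 0.458 m

Both emerge at v = E/B₁ = 1.38×10^6 m/s.
r = mv/(qB₂), so r₁ = 1.374 m and r₂ = 1.603 m, giving Δr = 0.229 m.
After a semicircle each ion lands a diameter 2r from the entry slit, so the separation is 2Δr = 0.458 m.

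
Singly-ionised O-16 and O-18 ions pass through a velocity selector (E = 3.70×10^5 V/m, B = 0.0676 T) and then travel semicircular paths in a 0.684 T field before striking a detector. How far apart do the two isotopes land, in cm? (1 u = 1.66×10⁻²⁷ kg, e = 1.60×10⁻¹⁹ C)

Δd ≈ 33.2 cm

Both emerge at v = E/B₁ = 5.47×10^6 m/s.
r = mv/(qB₂), so r₁ = 1.328 m and r₂ = 1.494 m, giving Δr = 0.166 m.
After a semicircle each ion lands a diameter 2r from the entry slit, so the separation is 2Δr = 0.332 m.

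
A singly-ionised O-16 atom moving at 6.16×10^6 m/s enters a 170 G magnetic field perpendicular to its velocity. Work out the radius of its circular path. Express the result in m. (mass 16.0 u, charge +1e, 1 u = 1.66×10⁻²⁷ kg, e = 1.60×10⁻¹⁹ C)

The magnetic force provides the centripetal force: qvB = mv²/r, so r = mv/(qB).
r = (2.66×10^-26 kg)(6.16×10^6 m/s) / [(1×1.60×10^-19 C)(0.0170 T)] = 60.2 m.

r ≈ 60.2 m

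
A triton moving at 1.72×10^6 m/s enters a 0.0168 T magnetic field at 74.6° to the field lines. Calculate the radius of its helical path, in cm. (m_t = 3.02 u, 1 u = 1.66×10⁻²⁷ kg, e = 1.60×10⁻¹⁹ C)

r ≈ 309 cm

Only the perpendicular component v⊥ = v sin74.6° = 1.66×10^6 m/s is bent by the field.
r = m v⊥ /(qB) = (5.01×10^-27)(1.66×10^6) / [(1×1.60×10^-19)(0.0168)] = 3.09 m.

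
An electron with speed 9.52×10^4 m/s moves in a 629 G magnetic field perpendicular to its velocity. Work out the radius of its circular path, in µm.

The magnetic force provides the centripetal force: qvB = mv²/r, so r = mv/(qB).
r = (9.11×10^-31 kg)(9.52×10^4 m/s) / [(1×1.60×10^-19 C)(0.0629 T)] = 8.62×10^-6 m.

r ≈ 8.62 µm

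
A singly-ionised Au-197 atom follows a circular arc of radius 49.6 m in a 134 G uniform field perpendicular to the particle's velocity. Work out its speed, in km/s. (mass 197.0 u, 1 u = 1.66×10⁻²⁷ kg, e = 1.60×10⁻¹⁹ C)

v ≈ 325 km/s

From qvB = mv²/r, v = qBr/m.
v = (1×1.60×10^-19)(0.0134)(49.6) / (3.27×10^-25) = 3.25×10^5 m/s.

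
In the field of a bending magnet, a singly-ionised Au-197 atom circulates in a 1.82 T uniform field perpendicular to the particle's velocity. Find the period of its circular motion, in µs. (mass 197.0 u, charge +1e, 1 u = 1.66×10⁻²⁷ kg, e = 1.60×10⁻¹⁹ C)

T ≈ 7.06 µs

The cyclotron period is independent of speed: T = 2πm/(qB).
T = 2π(3.27×10^-25) / [(1×1.60×10^-19)(1.82)] = 7.06×10^-6 s.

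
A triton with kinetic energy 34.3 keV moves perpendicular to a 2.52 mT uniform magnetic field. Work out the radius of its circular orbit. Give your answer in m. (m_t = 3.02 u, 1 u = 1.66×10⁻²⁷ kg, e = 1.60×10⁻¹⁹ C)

r ≈ 18.4 m

Convert the energy: K = 34.3 keV = 5.49×10^-15 J.
v = √(2K/m) = √(2·5.49×10^-15/5.01×10^-27) = 1.48×10^6 m/s.
r = mv/(qB) = (5.01×10^-27)(1.48×10^6) / [(1×1.60×10^-19)(2.52×10^-3)] = 18.4 m.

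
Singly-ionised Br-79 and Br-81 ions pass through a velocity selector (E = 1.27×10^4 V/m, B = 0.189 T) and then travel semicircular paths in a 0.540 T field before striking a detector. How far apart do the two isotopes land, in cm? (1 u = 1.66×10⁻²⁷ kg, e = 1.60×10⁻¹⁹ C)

Δd ≈ 0.516 cm

Both emerge at v = E/B₁ = 6.72×10^4 m/s.
r = mv/(qB₂), so r₁ = 0.10199 m and r₂ = 0.10457 m, giving Δr = 2.58×10^-3 m.
After a semicircle each ion lands a diameter 2r from the entry slit, so the separation is 2Δr = 5.16×10^-3 m.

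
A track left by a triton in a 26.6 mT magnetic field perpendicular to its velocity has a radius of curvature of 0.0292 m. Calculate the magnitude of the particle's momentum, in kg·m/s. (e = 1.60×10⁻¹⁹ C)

Since qvB = mv²/r, the momentum p = mv = qBr.
p = (1×1.60×10^-19)(0.0266)(0.0292) = 1.24×10^-22 kg·m/s.

p ≈ 1.24×10^-22 kg·m/s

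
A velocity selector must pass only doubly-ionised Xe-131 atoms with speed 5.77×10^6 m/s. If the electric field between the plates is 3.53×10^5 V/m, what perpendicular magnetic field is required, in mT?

qE = qvB ⇒ B = E/v = (3.53×10^5) / (5.77×10^6) = 0.0612 T.

B ≈ 61.2 mT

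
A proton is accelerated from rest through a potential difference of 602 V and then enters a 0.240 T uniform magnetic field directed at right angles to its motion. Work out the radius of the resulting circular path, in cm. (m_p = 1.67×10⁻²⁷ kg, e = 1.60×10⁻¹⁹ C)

The kinetic energy gained is K = qV = (1×1.60×10^-19)(602) = 9.63×10^-17 J.
v = √(2K/m) = 3.40×10^5 m/s.
r = mv/(qB) = (1.67×10^-27)(3.40×10^5) / [(1×1.60×10^-19)(0.240)] = 0.0148 m.

r ≈ 1.48 cm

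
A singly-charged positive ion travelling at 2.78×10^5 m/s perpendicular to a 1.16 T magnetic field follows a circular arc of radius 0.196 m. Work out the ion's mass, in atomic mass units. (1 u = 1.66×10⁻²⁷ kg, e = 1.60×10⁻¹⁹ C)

qvB = mv²/r ⇒ m = qBr/v.
m = (1×1.60×10^-19)(1.16)(0.196) / (2.78×10^5) = 1.31×10^-25 kg = 78.8 u.

m ≈ 78.8 u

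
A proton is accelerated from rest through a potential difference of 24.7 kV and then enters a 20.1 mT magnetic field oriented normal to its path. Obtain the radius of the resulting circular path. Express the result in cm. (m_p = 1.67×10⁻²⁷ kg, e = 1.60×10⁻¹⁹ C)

r ≈ 113 cm

The kinetic energy gained is K = qV = (1×1.60×10^-19)(2.47×10^4) = 3.95×10^-15 J.
v = √(2K/m) = 2.18×10^6 m/s.
r = mv/(qB) = (1.67×10^-27)(2.18×10^6) / [(1×1.60×10^-19)(0.0201)] = 1.13 m.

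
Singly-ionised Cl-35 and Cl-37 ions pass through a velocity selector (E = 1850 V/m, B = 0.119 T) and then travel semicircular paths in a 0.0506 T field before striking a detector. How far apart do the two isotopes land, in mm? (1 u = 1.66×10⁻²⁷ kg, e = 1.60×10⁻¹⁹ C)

Δd ≈ 12.8 mm

Both emerge at v = E/B₁ = 1.55×10^4 m/s.
r = mv/(qB₂), so r₁ = 0.11157 m and r₂ = 0.11794 m, giving Δr = 6.38×10^-3 m.
After a semicircle each ion lands a diameter 2r from the entry slit, so the separation is 2Δr = 0.0128 m.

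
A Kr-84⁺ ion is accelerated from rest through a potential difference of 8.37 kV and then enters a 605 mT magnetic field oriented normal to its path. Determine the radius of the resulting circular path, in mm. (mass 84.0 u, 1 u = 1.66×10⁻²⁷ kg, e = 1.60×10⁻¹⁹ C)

r ≈ 200 mm

The kinetic energy gained is K = qV = (1×1.60×10^-19)(8370) = 1.34×10^-15 J.
v = √(2K/m) = 1.39×10^5 m/s.
r = mv/(qB) = (1.39×10^-25)(1.39×10^5) / [(1×1.60×10^-19)(0.605)] = 0.200 m.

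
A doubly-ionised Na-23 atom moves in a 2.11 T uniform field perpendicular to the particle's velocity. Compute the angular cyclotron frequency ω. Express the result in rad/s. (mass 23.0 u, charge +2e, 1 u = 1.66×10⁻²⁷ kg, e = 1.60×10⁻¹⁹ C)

ω = qB/m = (2×1.60×10^-19)(2.11) / (3.82×10^-26) = 1.77×10^7 rad/s.

ω ≈ 1.77×10^7 rad/s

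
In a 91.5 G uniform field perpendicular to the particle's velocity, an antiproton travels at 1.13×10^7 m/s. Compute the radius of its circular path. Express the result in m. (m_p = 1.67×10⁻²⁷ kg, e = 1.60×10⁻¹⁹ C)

The magnetic force provides the centripetal force: qvB = mv²/r, so r = mv/(qB).
r = (1.67×10^-27 kg)(1.13×10^7 m/s) / [(1×1.60×10^-19 C)(9.15×10^-3 T)] = 12.9 m.

r ≈ 12.9 m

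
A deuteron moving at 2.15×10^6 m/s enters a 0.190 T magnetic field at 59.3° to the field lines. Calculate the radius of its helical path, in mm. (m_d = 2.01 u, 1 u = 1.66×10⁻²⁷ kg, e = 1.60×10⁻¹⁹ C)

Only the perpendicular component v⊥ = v sin59.3° = 1.85×10^6 m/s is bent by the field.
r = m v⊥ /(qB) = (3.34×10^-27)(1.85×10^6) / [(1×1.60×10^-19)(0.190)] = 0.203 m.

r ≈ 203 mm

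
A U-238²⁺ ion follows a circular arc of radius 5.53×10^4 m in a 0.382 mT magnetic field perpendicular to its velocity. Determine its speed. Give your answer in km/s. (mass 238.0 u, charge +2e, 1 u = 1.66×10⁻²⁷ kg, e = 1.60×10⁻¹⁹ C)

From qvB = mv²/r, v = qBr/m.
v = (2×1.60×10^-19)(3.82×10^-4)(5.53×10^4) / (3.95×10^-25) = 1.71×10^7 m/s.

v ≈ 17100 km/s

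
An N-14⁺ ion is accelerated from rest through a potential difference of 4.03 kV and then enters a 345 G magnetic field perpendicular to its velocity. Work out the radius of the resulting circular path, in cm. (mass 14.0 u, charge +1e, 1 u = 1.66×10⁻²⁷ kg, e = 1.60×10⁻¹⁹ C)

r ≈ 99.2 cm

The kinetic energy gained is K = qV = (1×1.60×10^-19)(4030) = 6.45×10^-16 J.
v = √(2K/m) = 2.36×10^5 m/s.
r = mv/(qB) = (2.32×10^-26)(2.36×10^5) / [(1×1.60×10^-19)(0.0345)] = 0.992 m.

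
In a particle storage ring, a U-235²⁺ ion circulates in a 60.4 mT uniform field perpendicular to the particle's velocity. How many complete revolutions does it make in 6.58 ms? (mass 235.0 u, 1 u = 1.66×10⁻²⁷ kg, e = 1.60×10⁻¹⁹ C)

T = 2πm/(qB) = 2π(3.901×10^-25) / [(2×1.60×10^-19)(0.0604)] = 1.2681×10^-4 s.
N = t/T = 6.58×10^-3 / 1.2681×10^-4 ≈ 51.89, so 51 complete revolutions.

N = 51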